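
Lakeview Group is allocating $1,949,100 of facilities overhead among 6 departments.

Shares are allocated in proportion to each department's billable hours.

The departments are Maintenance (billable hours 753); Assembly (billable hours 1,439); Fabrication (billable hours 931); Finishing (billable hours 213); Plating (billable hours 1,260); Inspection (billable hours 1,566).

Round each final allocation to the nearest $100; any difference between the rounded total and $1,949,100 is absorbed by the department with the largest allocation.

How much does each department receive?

Combined billable hours = 6,162.
Proportional shares: Maintenance 753/6,162 × $1,949,100 = 238,181.16; Assembly 1,439/6,162 × $1,949,100 = 455,169.57; Fabrication 931/6,162 × $1,949,100 = 294,484.27; Finishing 213/6,162 × $1,949,100 = 67,373.95; Plating 1,260/6,162 × $1,949,100 = 398,550.15; Inspection 1,566/6,162 × $1,949,100 = 495,340.90.
After rounding ($100): Maintenance $238,200; Assembly $455,200; Fabrication $294,500; Finishing $67,400; Plating $398,600; Inspection $495,300. Sum = $1,949,200.
Difference $1,949,100 − $1,949,200 = −$100 applied to largest allocation (Inspection): Inspection becomes $495,200.

Maintenance: $238,200 · Assembly: $455,200 · Fabrication: $294,500 · Finishing: $67,400 · Plating: $398,600 · Inspection: $495,200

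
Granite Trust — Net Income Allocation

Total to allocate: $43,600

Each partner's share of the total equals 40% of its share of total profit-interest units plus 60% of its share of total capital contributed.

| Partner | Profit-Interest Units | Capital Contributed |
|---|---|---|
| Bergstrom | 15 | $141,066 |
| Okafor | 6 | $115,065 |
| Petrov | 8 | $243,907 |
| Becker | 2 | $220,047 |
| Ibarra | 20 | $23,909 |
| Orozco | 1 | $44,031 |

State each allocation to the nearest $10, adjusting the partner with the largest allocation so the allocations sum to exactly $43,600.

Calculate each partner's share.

Totals — profit-interest units 52, capital contributed 788,025.
Blended shares (40% profit-interest units + 60% capital contributed): Bergstrom 0.2228; Okafor 0.1338; Petrov 0.2472; Becker 0.1829; Ibarra 0.1721; Orozco 0.0412.
Pro-rata amounts: Bergstrom 9,713.73; Okafor 5,832.11; Petrov 10,780.04; Becker 7,975.65; Ibarra 7,501.40; Orozco 1,797.08.
At nearest $10: Bergstrom $9,710; Okafor $5,830; Petrov $10,780; Becker $7,980; Ibarra $7,500; Orozco $1,800. Sum = $43,600.
No rounding difference to absorb.

Bergstrom: $9,710 · Okafor: $5,830 · Petrov: $10,780 · Becker: $7,980 · Ibarra: $7,500 · Orozco: $1,800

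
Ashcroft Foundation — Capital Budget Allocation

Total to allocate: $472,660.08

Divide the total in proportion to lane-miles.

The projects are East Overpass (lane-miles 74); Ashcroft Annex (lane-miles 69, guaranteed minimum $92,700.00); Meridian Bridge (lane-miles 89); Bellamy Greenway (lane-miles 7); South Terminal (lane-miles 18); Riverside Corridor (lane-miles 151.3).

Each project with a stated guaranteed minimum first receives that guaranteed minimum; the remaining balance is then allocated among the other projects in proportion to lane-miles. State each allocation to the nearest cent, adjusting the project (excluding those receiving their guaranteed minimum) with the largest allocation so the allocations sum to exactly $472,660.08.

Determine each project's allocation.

Minimums first: Ashcroft Annex $92,700.00. Balance $379,960.08.
Balance split over remaining lane-miles 339.3: East Overpass 82,867.8041 → $82,867.80; Meridian Bridge 99,665.3319 → $99,665.33; Bellamy Greenway 7,838.8463 → $7,838.85; South Terminal 20,157.0334 → $20,157.03; Riverside Corridor 169,431.0643 → $169,431.06.
Rounding difference +$0.01 applied to Riverside Corridor → $169,431.07.

East Overpass: $82,867.80 · Ashcroft Annex: $92,700.00 · Meridian Bridge: $99,665.33 · Bellamy Greenway: $7,838.85 · South Terminal: $20,157.03 · Riverside Corridor: $169,431.07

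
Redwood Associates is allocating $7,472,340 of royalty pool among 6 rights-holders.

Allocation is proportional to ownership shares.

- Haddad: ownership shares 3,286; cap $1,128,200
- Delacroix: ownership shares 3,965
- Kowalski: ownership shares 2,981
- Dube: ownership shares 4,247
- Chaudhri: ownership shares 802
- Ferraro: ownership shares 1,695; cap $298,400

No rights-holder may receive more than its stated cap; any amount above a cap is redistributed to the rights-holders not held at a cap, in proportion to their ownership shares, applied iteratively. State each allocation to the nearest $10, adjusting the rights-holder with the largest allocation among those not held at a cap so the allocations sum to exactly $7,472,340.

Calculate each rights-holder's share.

Sum of ownership shares: 16,976.
Pro-rata shares before constraints: Haddad 1,446,401.35; Delacroix 1,745,277.34; Kowalski 1,312,149.24; Dube 1,869,405.51; Chaudhri 353,017.01; Ferraro 746,089.56.
Capped: Haddad ($1,128,200), Ferraro ($298,400); balance $6,045,740 reallocated over remaining ownership shares 11,995.
Shares after redistribution: Delacroix 1,998,445.94 → $1,998,450; Kowalski 1,502,488.62 → $1,502,490; Dube 2,140,580.06 → $2,140,580; Chaudhri 404,225.38 → $404,230.
Rounding difference −$10 applied to Dube → $2,140,570.

Haddad: $1,128,200 | Delacroix: $1,998,450 | Kowalski: $1,502,490 | Dube: $2,140,570 | Chaudhri: $404,230 | Ferraro: $298,400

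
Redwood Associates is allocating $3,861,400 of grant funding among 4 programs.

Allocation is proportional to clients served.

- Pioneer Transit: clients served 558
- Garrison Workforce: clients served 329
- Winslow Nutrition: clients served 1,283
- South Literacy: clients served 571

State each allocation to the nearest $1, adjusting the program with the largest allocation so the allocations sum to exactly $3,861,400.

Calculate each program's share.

Combined clients served = 2,741.
Pro-rata amounts: Pioneer Transit 558/2,741 × $3,861,400 = 786,085.81; Garrison Workforce 329/2,741 × $3,861,400 = 463,480.70; Winslow Nutrition 1,283/2,741 × $3,861,400 = 1,807,433.86; South Literacy 571/2,741 × $3,861,400 = 804,399.64.
After rounding ($1): Pioneer Transit $786,086; Garrison Workforce $463,481; Winslow Nutrition $1,807,434; South Literacy $804,400. Sum = $3,861,401.
Difference $3,861,400 − $3,861,401 = −$1 applied to largest allocation (Winslow Nutrition): Winslow Nutrition becomes $1,807,433.

Pioneer Transit: $786,086 | Garrison Workforce: $463,481 | Winslow Nutrition: $1,807,433 | South Literacy: $804,400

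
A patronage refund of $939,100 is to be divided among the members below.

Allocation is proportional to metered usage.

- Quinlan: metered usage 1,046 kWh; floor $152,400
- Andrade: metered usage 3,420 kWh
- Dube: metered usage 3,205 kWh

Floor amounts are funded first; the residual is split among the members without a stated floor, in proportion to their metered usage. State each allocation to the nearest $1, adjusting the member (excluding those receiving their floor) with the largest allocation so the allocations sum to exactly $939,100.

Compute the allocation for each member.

Guaranteed amounts: Quinlan $152,400. Balance $786,700.
Balance split over remaining metered usage 6,625: Andrade 406,115.32 → $406,115; Dube 380,584.68 → $380,585.

Quinlan: $152,400; Andrade: $406,115; Dube: $380,585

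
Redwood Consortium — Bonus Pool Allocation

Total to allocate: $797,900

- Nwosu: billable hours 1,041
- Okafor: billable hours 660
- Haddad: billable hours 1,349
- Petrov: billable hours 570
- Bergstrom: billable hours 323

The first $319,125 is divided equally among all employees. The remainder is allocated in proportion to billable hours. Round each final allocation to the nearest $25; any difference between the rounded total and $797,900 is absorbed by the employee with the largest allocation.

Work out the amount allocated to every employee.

Nwosu: $190,225; Okafor: $143,975; Haddad: $227,625; Petrov: $133,025; Bergstrom: $103,050

First tranche $319,125 split equally: $63,825 each.
Remainder $478,775 by billable hours (total 3,943): Nwosu 126,402.43 → $126,400; Okafor 80,139.87 → $80,150; Haddad 163,801.03 → $163,800; Petrov 69,211.70 → $69,200; Bergstrom 39,219.97 → $39,225.
Totals: Nwosu $63,825 + $126,400 = $190,225; Okafor $63,825 + $80,150 = $143,975; Haddad $63,825 + $163,800 = $227,625; Petrov $63,825 + $69,200 = $133,025; Bergstrom $63,825 + $39,225 = $103,050.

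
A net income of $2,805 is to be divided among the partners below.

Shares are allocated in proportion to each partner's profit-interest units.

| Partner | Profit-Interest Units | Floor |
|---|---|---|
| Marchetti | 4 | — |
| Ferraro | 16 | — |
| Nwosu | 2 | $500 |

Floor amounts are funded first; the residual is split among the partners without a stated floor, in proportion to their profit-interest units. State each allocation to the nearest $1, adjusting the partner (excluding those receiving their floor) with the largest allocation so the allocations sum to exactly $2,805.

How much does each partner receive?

Fund the minimums — Nwosu $500. Residual $2,305.
Residual split over remaining profit-interest units 20: Marchetti 461.00 → $461; Ferraro 1,844.00 → $1,844.

Marchetti: $461 | Ferraro: $1,844 | Nwosu: $500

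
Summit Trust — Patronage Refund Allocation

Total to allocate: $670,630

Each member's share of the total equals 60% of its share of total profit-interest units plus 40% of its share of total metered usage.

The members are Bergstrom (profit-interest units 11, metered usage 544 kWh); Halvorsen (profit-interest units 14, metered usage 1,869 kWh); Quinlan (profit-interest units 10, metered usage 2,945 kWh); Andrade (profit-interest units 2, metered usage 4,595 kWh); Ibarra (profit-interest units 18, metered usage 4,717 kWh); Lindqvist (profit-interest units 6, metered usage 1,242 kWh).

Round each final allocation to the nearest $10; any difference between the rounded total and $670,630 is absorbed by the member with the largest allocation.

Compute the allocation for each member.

Bergstrom: $81,730; Halvorsen: $123,860; Quinlan: $115,610; Andrade: $90,660; Ibarra: $198,250; Lindqvist: $60,520

Profit-interest units total 61; metered usage total 15,912.
Blended shares (60% profit-interest units + 40% metered usage): Bergstrom 0.1219; Halvorsen 0.1847; Quinlan 0.1724; Andrade 0.1352; Ibarra 0.2956; Lindqvist 0.0902.
Raw shares: Bergstrom 81,730.98; Halvorsen 123,857.53; Quinlan 115,611.81; Andrade 90,657.40; Ibarra 198,255.90; Lindqvist 60,516.39.
At nearest $10: Bergstrom $81,730; Halvorsen $123,860; Quinlan $115,610; Andrade $90,660; Ibarra $198,260; Lindqvist $60,520. Sum = $670,640.
Difference $670,630 − $670,640 = −$10 applied to largest allocation (Ibarra): Ibarra becomes $198,250.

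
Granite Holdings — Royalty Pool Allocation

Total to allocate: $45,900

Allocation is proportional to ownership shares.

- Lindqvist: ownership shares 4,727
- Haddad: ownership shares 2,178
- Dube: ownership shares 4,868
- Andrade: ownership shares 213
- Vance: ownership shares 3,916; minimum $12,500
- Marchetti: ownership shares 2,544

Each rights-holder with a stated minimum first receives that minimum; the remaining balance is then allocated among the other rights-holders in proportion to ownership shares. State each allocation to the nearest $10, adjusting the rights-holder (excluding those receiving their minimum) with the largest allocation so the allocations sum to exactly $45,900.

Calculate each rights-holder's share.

Minimums first: Vance $12,500. Residual $33,400.
Residual split over remaining ownership shares 14,530: Lindqvist 10,865.92 → $10,870; Haddad 5,006.55 → $5,010; Dube 11,190.03 → $11,190; Andrade 489.62 → $490; Marchetti 5,847.87 → $5,850.
Rounding difference −$10 applied to Dube → $11,180.

Lindqvist: $10,870; Haddad: $5,010; Dube: $11,180; Andrade: $490; Vance: $12,500; Marchetti: $5,850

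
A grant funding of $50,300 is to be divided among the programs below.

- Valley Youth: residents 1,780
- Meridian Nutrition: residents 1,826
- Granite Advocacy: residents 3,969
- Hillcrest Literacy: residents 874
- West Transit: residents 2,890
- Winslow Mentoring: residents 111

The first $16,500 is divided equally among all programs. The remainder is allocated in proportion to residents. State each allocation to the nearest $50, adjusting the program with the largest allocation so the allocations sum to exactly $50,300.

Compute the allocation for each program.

Valley Youth: $8,000 | Meridian Nutrition: $8,150 | Granite Advocacy: $14,400 | Hillcrest Literacy: $5,350 | West Transit: $11,300 | Winslow Mentoring: $3,100

First tranche $16,500 split equally: $2,750 each.
Remainder $33,800 by residents (total 11,450): Valley Youth 5,254.50 → $5,250; Meridian Nutrition 5,390.29 → $5,400; Granite Advocacy 11,716.35 → $11,700; Hillcrest Literacy 2,580.02 → $2,600; West Transit 8,531.18 → $8,550; Winslow Mentoring 327.67 → $350.
Rounding difference −$50 on remainder applied to Granite Advocacy.
Totals: Valley Youth $2,750 + $5,250 = $8,000; Meridian Nutrition $2,750 + $5,400 = $8,150; Granite Advocacy $2,750 + $11,650 = $14,400; Hillcrest Literacy $2,750 + $2,600 = $5,350; West Transit $2,750 + $8,550 = $11,300; Winslow Mentoring $2,750 + $350 = $3,100.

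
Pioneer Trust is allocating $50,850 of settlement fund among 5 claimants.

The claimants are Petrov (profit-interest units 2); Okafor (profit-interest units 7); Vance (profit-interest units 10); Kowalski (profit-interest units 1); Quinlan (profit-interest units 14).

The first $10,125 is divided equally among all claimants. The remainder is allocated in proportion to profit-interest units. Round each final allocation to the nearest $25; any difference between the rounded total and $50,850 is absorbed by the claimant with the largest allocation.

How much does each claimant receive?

Petrov: $4,425 · Okafor: $10,400 · Vance: $14,000 · Kowalski: $3,225 · Quinlan: $18,800

First tranche $10,125 split equally: $2,025 each.
Remainder $40,725 by profit-interest units (total 34): Petrov 2,395.59 → $2,400; Okafor 8,384.56 → $8,375; Vance 11,977.94 → $11,975; Kowalski 1,197.79 → $1,200; Quinlan 16,769.12 → $16,775.
Totals: Petrov $2,025 + $2,400 = $4,425; Okafor $2,025 + $8,375 = $10,400; Vance $2,025 + $11,975 = $14,000; Kowalski $2,025 + $1,200 = $3,225; Quinlan $2,025 + $16,775 = $18,800.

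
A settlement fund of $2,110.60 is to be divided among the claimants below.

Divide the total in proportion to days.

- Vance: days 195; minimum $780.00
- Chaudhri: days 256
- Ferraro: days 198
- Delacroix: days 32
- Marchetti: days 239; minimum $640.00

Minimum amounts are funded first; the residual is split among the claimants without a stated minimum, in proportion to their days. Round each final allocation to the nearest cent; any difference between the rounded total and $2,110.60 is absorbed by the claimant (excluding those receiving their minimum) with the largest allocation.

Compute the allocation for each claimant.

Minimums first: Vance $780.00; Marchetti $640.00. Balance $690.60.
Balance split over remaining days 486: Chaudhri 363.7728 → $363.77; Ferraro 281.3556 → $281.36; Delacroix 45.4716 → $45.47.

Vance: $780.00; Chaudhri: $363.77; Ferraro: $281.36; Delacroix: $45.47; Marchetti: $640.00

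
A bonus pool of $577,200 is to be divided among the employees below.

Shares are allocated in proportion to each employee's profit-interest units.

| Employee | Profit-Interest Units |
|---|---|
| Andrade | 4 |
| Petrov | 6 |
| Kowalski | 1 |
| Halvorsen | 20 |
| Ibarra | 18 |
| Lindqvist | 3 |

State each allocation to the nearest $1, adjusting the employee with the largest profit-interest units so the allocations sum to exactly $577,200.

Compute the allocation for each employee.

Combined profit-interest units = 4 + 6 + 1 + 20 + 18 + 3 = 52.
Unrounded shares: Andrade 44,400.00; Petrov 66,600.00; Kowalski 11,100.00; Halvorsen 222,000.00; Ibarra 199,800.00; Lindqvist 33,300.00.
After rounding ($1): Andrade $44,400; Petrov $66,600; Kowalski $11,100; Halvorsen $222,000; Ibarra $199,800; Lindqvist $33,300. Sum = $577,200.
Rounded total matches; no reconciliation needed.

Andrade: $44,400 · Petrov: $66,600 · Kowalski: $11,100 · Halvorsen: $222,000 · Ibarra: $199,800 · Lindqvist: $33,300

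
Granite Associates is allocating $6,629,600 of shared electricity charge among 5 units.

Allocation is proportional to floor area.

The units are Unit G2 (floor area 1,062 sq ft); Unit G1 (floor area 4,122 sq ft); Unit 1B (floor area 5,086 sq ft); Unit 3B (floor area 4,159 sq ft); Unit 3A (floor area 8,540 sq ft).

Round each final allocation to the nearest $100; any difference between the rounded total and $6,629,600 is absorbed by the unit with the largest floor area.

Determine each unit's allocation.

Total floor area = 22,969.
Pro-rata amounts: Unit G2 1,062/22,969 × $6,629,600 = 306,527.72; Unit G1 4,122/22,969 × $6,629,600 = 1,189,743.18; Unit 1B 5,086/22,969 × $6,629,600 = 1,467,984.92; Unit 3B 4,159/22,969 × $6,629,600 = 1,200,422.59; Unit 3A 8,540/22,969 × $6,629,600 = 2,464,921.59.
At nearest $100: Unit G2 $306,500; Unit G1 $1,189,700; Unit 1B $1,468,000; Unit 3B $1,200,400; Unit 3A $2,464,900. Sum = $6,629,500.
Difference $6,629,600 − $6,629,500 = +$100 applied to largest floor area (Unit 3A): Unit 3A becomes $2,465,000.

Unit G2: $306,500; Unit G1: $1,189,700; Unit 1B: $1,468,000; Unit 3B: $1,200,400; Unit 3A: $2,465,000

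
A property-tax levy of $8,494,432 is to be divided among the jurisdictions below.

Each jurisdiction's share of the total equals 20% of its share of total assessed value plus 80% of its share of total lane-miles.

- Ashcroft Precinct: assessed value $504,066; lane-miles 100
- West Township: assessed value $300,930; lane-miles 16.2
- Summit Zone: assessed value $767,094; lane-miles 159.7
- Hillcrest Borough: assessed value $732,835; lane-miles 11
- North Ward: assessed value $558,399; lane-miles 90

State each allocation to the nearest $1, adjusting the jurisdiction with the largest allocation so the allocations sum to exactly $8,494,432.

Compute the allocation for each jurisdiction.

Ashcroft Precinct: $2,102,086; West Township: $470,637; Summit Zone: $3,334,545; Hillcrest Borough: $633,142; North Ward: $1,954,022

Totals — assessed value 2,863,324, lane-miles 376.9.
Composite weights (20% assessed value + 80% lane-miles): Ashcroft Precinct 0.2475; West Township 0.0554; Summit Zone 0.3926; Hillcrest Borough 0.0745; North Ward 0.2300.
Proportional shares: Ashcroft Precinct 2,102,086.03; West Township 470,637.44; Summit Zone 3,334,544.66; Hillcrest Borough 633,141.65; North Ward 1,954,022.22.
At nearest $1: Ashcroft Precinct $2,102,086; West Township $470,637; Summit Zone $3,334,545; Hillcrest Borough $633,142; North Ward $1,954,022. Sum = $8,494,432.
Rounded total matches; no reconciliation needed.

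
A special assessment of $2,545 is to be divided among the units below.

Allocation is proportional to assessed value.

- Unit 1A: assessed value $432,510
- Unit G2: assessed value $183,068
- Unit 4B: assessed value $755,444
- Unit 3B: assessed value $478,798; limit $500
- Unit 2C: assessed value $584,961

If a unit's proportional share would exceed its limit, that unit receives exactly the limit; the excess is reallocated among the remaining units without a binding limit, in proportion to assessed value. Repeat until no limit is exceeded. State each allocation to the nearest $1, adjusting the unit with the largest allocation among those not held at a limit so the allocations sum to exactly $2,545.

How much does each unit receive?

Unit 1A: $452 · Unit G2: $191 · Unit 4B: $790 · Unit 3B: $500 · Unit 2C: $612

Total assessed value = 2,434,781.
Proportional shares (ignoring caps): Unit 1A 452.09; Unit G2 191.36; Unit 4B 789.64; Unit 3B 500.47; Unit 2C 611.44.
Cap binds for Unit 3B ($500); residual $2,045 reallocated over remaining assessed value 1,955,983.
Shares after redistribution: Unit 1A 452.19 → $452; Unit G2 191.40 → $191; Unit 4B 789.82 → $790; Unit 2C 611.58 → $612.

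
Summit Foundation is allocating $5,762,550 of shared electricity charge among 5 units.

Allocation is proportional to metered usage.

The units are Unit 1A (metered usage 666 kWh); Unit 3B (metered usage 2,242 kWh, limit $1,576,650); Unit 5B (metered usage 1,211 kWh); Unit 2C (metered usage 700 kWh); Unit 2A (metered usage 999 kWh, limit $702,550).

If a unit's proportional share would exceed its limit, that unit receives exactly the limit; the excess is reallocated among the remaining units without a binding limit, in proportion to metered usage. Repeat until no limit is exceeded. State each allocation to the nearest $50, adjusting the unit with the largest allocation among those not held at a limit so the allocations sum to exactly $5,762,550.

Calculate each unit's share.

Combined metered usage = 5,818.
Proportional shares (ignoring caps): Unit 1A 659,652.51; Unit 3B 2,220,632.02; Unit 5B 1,199,458.24; Unit 2C 693,328.46; Unit 2A 989,478.76.
Capped: Unit 3B ($1,576,650), Unit 2A ($702,550); residual $3,483,350 reallocated over remaining metered usage 2,577.
Redistributed shares: Unit 1A 900,237.14 → $900,250; Unit 5B 1,636,917.68 → $1,636,900; Unit 2C 946,195.19 → $946,200.

Unit 1A: $900,250 · Unit 3B: $1,576,650 · Unit 5B: $1,636,900 · Unit 2C: $946,200 · Unit 2A: $702,550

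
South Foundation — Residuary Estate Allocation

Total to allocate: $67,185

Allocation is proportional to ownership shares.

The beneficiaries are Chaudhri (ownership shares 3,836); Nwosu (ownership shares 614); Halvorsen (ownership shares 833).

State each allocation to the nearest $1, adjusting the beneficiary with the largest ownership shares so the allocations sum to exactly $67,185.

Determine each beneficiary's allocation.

Combined ownership shares = 5,283.
Pro-rata amounts: Chaudhri 3,836/5,283 × $67,185 = 48,783.20; Nwosu 614/5,283 × $67,185 = 7,808.36; Halvorsen 833/5,283 × $67,185 = 10,593.43.
After rounding ($1): Chaudhri $48,783; Nwosu $7,808; Halvorsen $10,593. Sum = $67,184.
Difference $67,185 − $67,184 = +$1 applied to largest ownership shares (Chaudhri): Chaudhri becomes $48,784.

Chaudhri: $48,784 | Nwosu: $7,808 | Halvorsen: $10,593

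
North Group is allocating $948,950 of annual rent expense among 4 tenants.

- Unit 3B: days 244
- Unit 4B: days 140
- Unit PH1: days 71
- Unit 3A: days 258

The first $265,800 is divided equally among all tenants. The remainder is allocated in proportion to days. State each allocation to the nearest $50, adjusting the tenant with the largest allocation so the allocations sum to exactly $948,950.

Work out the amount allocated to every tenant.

Unit 3B: $300,250 · Unit 4B: $200,600 · Unit PH1: $134,500 · Unit 3A: $313,600

First tranche $265,800 split equally: $66,450 each.
Remainder $683,150 by days (total 713): Unit 3B 233,784.85 → $233,800; Unit 4B 134,138.85 → $134,150; Unit PH1 68,027.56 → $68,050; Unit 3A 247,198.74 → $247,200.
Rounding difference −$50 on remainder applied to Unit 3A.
Totals: Unit 3B $66,450 + $233,800 = $300,250; Unit 4B $66,450 + $134,150 = $200,600; Unit PH1 $66,450 + $68,050 = $134,500; Unit 3A $66,450 + $247,150 = $313,600.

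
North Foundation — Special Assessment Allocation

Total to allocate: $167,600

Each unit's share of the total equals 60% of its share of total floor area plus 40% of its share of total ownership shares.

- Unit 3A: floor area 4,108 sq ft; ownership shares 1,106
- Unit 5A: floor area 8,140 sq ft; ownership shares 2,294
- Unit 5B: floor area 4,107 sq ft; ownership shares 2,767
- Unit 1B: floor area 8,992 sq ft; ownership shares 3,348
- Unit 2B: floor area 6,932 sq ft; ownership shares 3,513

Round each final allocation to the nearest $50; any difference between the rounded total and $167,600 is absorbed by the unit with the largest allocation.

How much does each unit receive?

Unit 3A: $18,500 · Unit 5A: $37,150 · Unit 5B: $27,050 · Unit 1B: $45,250 · Unit 2B: $39,650

Totals — floor area 32,279, ownership shares 13,028.
Combined weights (60% floor area + 40% ownership shares): Unit 3A 0.1103; Unit 5A 0.2217; Unit 5B 0.1613; Unit 1B 0.2699; Unit 2B 0.2367.
Proportional shares: Unit 3A 18,489.11; Unit 5A 37,163.41; Unit 5B 27,033.23; Unit 1B 45,241.39; Unit 2B 39,672.86.
At nearest $50: Unit 3A $18,500; Unit 5A $37,150; Unit 5B $27,050; Unit 1B $45,250; Unit 2B $39,650. Sum = $167,600.
Rounded total matches; no reconciliation needed.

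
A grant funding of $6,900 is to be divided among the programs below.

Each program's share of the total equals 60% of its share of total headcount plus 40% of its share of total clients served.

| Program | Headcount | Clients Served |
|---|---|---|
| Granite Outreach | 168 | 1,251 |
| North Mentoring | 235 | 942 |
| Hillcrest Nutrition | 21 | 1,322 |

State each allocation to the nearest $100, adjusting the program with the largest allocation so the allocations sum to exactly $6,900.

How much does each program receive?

Granite Outreach: $2,600 | North Mentoring: $3,100 | Hillcrest Nutrition: $1,200

Headcount total 424; clients served total 3,515.
Blended shares (60% headcount + 40% clients served): Granite Outreach 0.3801; North Mentoring 0.4397; Hillcrest Nutrition 0.1802.
Unrounded shares: Granite Outreach 2,622.67; North Mentoring 3,034.24; Hillcrest Nutrition 1,243.09.
At nearest $100: Granite Outreach $2,600; North Mentoring $3,000; Hillcrest Nutrition $1,200. Sum = $6,800.
Difference $6,900 − $6,800 = +$100 applied to largest allocation (North Mentoring): North Mentoring becomes $3,100.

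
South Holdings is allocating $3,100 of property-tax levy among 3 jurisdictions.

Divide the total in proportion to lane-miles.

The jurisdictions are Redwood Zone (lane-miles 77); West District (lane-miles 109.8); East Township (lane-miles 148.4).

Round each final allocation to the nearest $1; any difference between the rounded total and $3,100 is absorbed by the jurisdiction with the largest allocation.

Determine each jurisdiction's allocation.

Sum of lane-miles: 335.2.
Raw shares: Redwood Zone 77/335.2 × $3,100 = 712.11; West District 109.8/335.2 × $3,100 = 1,015.45; East Township 148.4/335.2 × $3,100 = 1,372.43.
After rounding ($1): Redwood Zone $712; West District $1,015; East Township $1,372. Sum = $3,099.
Difference $3,100 − $3,099 = +$1 applied to largest allocation (East Township): East Township becomes $1,373.

Redwood Zone: $712 | West District: $1,015 | East Township: $1,373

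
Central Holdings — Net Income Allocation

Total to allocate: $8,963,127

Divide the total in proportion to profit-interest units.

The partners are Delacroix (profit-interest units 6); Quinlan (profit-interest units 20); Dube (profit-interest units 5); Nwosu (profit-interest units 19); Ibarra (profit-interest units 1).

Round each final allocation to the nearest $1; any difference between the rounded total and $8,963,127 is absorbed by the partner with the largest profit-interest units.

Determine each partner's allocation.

Sum of profit-interest units: 51.
Pro-rata amounts: Delacroix 6/51 × $8,963,127 = 1,054,485.53; Quinlan 20/51 × $8,963,127 = 3,514,951.76; Dube 5/51 × $8,963,127 = 878,737.94; Nwosu 19/51 × $8,963,127 = 3,339,204.18; Ibarra 1/51 × $8,963,127 = 175,747.59.
At nearest $1: Delacroix $1,054,486; Quinlan $3,514,952; Dube $878,738; Nwosu $3,339,204; Ibarra $175,748. Sum = $8,963,128.
Difference $8,963,127 − $8,963,128 = −$1 applied to largest profit-interest units (Quinlan): Quinlan becomes $3,514,951.

Delacroix: $1,054,486 | Quinlan: $3,514,951 | Dube: $878,738 | Nwosu: $3,339,204 | Ibarra: $175,748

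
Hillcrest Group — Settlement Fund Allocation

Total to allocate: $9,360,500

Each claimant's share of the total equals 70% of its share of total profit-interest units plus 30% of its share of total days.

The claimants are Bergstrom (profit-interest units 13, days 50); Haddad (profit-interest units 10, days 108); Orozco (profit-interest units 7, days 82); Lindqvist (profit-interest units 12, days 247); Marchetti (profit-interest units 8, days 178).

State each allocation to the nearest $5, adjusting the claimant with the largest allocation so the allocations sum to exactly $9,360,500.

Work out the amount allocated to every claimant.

Totals — profit-interest units 50, days 665.
Composite weights (70% profit-interest units + 30% days): Bergstrom 0.2046; Haddad 0.1887; Orozco 0.1350; Lindqvist 0.2794; Marchetti 0.1923.
Unrounded shares: Bergstrom 1,914,750.10; Haddad 1,766,530.45; Orozco 1,263,597.12; Lindqvist 2,615,591.14; Marchetti 1,800,031.19.
After rounding ($5): Bergstrom $1,914,750; Haddad $1,766,530; Orozco $1,263,595; Lindqvist $2,615,590; Marchetti $1,800,030. Sum = $9,360,495.
Difference $9,360,500 − $9,360,495 = +$5 applied to largest allocation (Lindqvist): Lindqvist becomes $2,615,595.

Bergstrom: $1,914,750; Haddad: $1,766,530; Orozco: $1,263,595; Lindqvist: $2,615,595; Marchetti: $1,800,030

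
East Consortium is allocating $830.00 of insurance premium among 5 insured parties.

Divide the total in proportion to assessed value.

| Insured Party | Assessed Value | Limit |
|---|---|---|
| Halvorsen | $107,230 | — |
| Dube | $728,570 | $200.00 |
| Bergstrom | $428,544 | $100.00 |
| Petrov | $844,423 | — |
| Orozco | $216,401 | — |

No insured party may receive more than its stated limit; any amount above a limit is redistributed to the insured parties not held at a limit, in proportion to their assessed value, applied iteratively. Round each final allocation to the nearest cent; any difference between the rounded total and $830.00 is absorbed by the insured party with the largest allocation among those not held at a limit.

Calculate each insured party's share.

Halvorsen: $48.66 | Dube: $200.00 | Bergstrom: $100.00 | Petrov: $383.15 | Orozco: $98.19

Total assessed value = 2,325,168.
Proportional shares (ignoring caps): Halvorsen 38.2772; Dube 260.0729; Bergstrom 152.9745; Petrov 301.4282; Orozco 77.2472.
Cap binds for Dube ($200.00), Bergstrom ($100.00); balance $530.00 reallocated over remaining assessed value 1,168,054.
Remaining shares: Halvorsen 48.6552 → $48.66; Petrov 383.1537 → $383.15; Orozco 98.1911 → $98.19.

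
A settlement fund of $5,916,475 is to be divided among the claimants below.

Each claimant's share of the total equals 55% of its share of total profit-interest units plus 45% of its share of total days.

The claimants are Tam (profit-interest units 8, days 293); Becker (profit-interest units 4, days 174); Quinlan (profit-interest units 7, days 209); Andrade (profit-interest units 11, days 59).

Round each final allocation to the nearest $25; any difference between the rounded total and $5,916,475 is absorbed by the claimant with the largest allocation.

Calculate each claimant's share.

Profit-interest units total 30; days total 735.
Composite weights (55% profit-interest units + 45% days): Tam 0.3261; Becker 0.1799; Quinlan 0.2563; Andrade 0.2378.
Raw shares: Tam 1,929,092.84; Becker 1,064,160.54; Quinlan 1,516,348.27; Andrade 1,406,873.36.
At nearest $25: Tam $1,929,100; Becker $1,064,150; Quinlan $1,516,350; Andrade $1,406,875. Sum = $5,916,475.
Rounded total matches; no reconciliation needed.

Tam: $1,929,100; Becker: $1,064,150; Quinlan: $1,516,350; Andrade: $1,406,875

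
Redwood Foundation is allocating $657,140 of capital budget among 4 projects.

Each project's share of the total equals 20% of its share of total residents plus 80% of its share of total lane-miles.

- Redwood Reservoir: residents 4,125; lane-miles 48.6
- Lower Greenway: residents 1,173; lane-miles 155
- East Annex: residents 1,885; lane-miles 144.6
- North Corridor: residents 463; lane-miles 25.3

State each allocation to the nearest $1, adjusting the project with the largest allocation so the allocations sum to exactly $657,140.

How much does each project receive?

Redwood Reservoir: $139,311; Lower Greenway: $238,330; East Annex: $235,930; North Corridor: $43,569

Residents total 7,646; lane-miles total 373.5.
Composite weights (20% residents + 80% lane-miles): Redwood Reservoir 0.2120; Lower Greenway 0.3627; East Annex 0.3590; North Corridor 0.0663.
Raw shares: Redwood Reservoir 139,311.01; Lower Greenway 238,329.80; East Annex 235,930.15; North Corridor 43,569.04.
After rounding ($1): Redwood Reservoir $139,311; Lower Greenway $238,330; East Annex $235,930; North Corridor $43,569. Sum = $657,140.
Rounded total matches; no reconciliation needed.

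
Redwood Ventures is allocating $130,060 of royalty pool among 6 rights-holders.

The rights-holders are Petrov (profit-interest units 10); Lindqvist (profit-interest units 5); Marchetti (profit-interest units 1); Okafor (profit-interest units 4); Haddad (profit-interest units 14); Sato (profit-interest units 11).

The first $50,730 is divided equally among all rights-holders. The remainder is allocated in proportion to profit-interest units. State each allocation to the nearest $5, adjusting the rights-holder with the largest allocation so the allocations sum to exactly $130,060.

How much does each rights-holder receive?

Petrov: $26,085 | Lindqvist: $17,270 | Marchetti: $10,220 | Okafor: $15,505 | Haddad: $33,135 | Sato: $27,845

$50,730 shared equally gives $8,455 per rights-holder.
Remainder $79,330 by profit-interest units (total 45): Petrov 17,628.89 → $17,630; Lindqvist 8,814.44 → $8,815; Marchetti 1,762.89 → $1,765; Okafor 7,051.56 → $7,050; Haddad 24,680.44 → $24,680; Sato 19,391.78 → $19,390.
Totals: Petrov $8,455 + $17,630 = $26,085; Lindqvist $8,455 + $8,815 = $17,270; Marchetti $8,455 + $1,765 = $10,220; Okafor $8,455 + $7,050 = $15,505; Haddad $8,455 + $24,680 = $33,135; Sato $8,455 + $19,390 = $27,845.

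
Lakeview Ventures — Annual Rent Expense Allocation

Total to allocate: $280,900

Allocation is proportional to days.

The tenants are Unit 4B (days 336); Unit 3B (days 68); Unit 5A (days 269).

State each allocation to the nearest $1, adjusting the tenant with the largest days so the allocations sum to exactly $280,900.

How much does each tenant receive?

Days total: 336 + 68 + 269 = 673.
Pro-rata amounts: Unit 4B 140,241.31; Unit 3B 28,382.17; Unit 5A 112,276.52.
After rounding ($1): Unit 4B $140,241; Unit 3B $28,382; Unit 5A $112,277. Sum = $280,900.
Rounded total matches; no reconciliation needed.

Unit 4B: $140,241; Unit 3B: $28,382; Unit 5A: $112,277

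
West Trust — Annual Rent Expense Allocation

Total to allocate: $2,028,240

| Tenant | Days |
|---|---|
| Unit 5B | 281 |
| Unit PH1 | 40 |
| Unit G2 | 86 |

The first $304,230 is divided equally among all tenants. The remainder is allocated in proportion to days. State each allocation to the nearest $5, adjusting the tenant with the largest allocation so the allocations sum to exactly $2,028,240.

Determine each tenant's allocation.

Equal tier: $304,230 ÷ 3 = $101,410 apiece.
Remainder $1,724,010 by days (total 407): Unit 5B 1,190,287.00 → $1,190,285; Unit PH1 169,435.87 → $169,435; Unit G2 364,287.13 → $364,285.
Rounding difference +$5 on remainder applied to Unit 5B.
Totals: Unit 5B $101,410 + $1,190,290 = $1,291,700; Unit PH1 $101,410 + $169,435 = $270,845; Unit G2 $101,410 + $364,285 = $465,695.

Unit 5B: $1,291,700 | Unit PH1: $270,845 | Unit G2: $465,695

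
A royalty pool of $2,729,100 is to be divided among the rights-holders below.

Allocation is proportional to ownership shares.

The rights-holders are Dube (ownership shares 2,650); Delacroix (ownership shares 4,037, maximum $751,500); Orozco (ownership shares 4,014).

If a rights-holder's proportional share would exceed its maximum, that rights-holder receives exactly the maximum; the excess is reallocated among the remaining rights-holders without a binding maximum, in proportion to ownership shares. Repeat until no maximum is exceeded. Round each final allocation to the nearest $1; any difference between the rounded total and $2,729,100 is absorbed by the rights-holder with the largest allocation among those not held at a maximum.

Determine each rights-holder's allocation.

Combined ownership shares = 10,701.
Unconstrained shares: Dube 675,835.44; Delacroix 1,029,565.15; Orozco 1,023,699.41.
Held at cap: Delacroix ($751,500); balance $1,977,600 reallocated over remaining ownership shares 6,664.
Remaining shares: Dube 786,410.56 → $786,411; Orozco 1,191,189.44 → $1,191,189.

Dube: $786,411 · Delacroix: $751,500 · Orozco: $1,191,189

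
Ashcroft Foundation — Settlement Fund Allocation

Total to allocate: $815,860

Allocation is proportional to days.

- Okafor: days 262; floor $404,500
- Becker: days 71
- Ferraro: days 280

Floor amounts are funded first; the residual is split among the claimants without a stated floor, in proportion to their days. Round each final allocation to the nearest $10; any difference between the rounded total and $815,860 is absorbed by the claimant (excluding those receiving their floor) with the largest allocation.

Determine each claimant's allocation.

Okafor: $404,500 · Becker: $83,210 · Ferraro: $328,150

Fund the minimums — Okafor $404,500. Residual $411,360.
Residual split over remaining days 351: Becker 83,209.57 → $83,210; Ferraro 328,150.43 → $328,150.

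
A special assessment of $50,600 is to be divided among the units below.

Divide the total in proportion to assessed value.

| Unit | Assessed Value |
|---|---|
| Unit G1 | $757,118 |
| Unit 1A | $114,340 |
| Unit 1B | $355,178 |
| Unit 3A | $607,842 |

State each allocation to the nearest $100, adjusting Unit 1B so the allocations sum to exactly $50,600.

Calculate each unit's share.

Unit G1: $20,900 · Unit 1A: $3,200 · Unit 1B: $9,700 · Unit 3A: $16,800

Combined assessed value = 1,834,478.
Raw shares: Unit G1 757,118/1,834,478 × $50,600 = 20,883.42; Unit 1A 114,340/1,834,478 × $50,600 = 3,153.81; Unit 1B 355,178/1,834,478 × $50,600 = 9,796.80; Unit 3A 607,842/1,834,478 × $50,600 = 16,765.97.
Rounded to nearest $100: Unit G1 $20,900; Unit 1A $3,200; Unit 1B $9,800; Unit 3A $16,800. Sum = $50,700.
Difference $50,600 − $50,700 = −$100 applied to Unit 1B: Unit 1B becomes $9,700.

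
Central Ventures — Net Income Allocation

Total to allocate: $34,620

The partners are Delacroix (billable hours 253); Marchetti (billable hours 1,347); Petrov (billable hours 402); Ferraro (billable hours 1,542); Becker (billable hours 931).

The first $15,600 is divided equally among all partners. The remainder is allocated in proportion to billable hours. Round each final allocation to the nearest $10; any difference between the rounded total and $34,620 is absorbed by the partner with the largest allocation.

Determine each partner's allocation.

Delacroix: $4,200 · Marchetti: $8,850 · Petrov: $4,830 · Ferraro: $9,660 · Becker: $7,080

$15,600 shared equally gives $3,120 per partner.
Remainder $19,020 by billable hours (total 4,475): Delacroix 1,075.32 → $1,080; Marchetti 5,725.13 → $5,730; Petrov 1,708.61 → $1,710; Ferraro 6,553.93 → $6,550; Becker 3,957.01 → $3,960.
Rounding difference −$10 on remainder applied to Ferraro.
Totals: Delacroix $3,120 + $1,080 = $4,200; Marchetti $3,120 + $5,730 = $8,850; Petrov $3,120 + $1,710 = $4,830; Ferraro $3,120 + $6,540 = $9,660; Becker $3,120 + $3,960 = $7,080.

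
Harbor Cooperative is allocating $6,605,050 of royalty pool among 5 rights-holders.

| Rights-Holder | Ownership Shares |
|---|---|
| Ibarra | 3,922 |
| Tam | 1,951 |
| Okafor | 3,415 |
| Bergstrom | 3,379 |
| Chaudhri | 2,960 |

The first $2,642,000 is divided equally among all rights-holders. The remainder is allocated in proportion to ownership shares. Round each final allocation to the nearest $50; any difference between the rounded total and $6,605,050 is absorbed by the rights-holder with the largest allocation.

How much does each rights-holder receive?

First tranche $2,642,000 split equally: $528,400 each.
Remainder $3,963,050 by ownership shares (total 15,627): Ibarra 994,629.94 → $994,650; Tam 494,778.94 → $494,800; Okafor 866,053.35 → $866,050; Bergstrom 856,923.65 → $856,900; Chaudhri 750,664.11 → $750,650.
Totals: Ibarra $528,400 + $994,650 = $1,523,050; Tam $528,400 + $494,800 = $1,023,200; Okafor $528,400 + $866,050 = $1,394,450; Bergstrom $528,400 + $856,900 = $1,385,300; Chaudhri $528,400 + $750,650 = $1,279,050.

Ibarra: $1,523,050 · Tam: $1,023,200 · Okafor: $1,394,450 · Bergstrom: $1,385,300 · Chaudhri: $1,279,050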